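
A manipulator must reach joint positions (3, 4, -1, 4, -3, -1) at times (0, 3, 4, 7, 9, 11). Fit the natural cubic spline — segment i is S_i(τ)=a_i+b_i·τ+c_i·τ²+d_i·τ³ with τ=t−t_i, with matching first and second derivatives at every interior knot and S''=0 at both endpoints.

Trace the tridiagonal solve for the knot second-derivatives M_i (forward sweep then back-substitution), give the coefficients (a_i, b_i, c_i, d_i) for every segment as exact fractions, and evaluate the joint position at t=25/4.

Δ: Δ0=1/3, Δ1=-5, Δ2=5/3, Δ3=-7/2, Δ4=1
row 1: diag=8, rhs=-32; c'=1/8, d'=-4
row 2: denom=8−1·1/8=63/8; d'=(40−1·-4)/(63/8)=352/63
row 3: denom=10−3·8/21=62/7; d'=(-31−3·352/63)/(62/7)=-1003/186
row 4: denom=8−2·7/31=234/31; d'=(27−2·-1003/186)/(234/31)=1757/351
back: M4=1757/351
back: M3=-1003/186−7/31·1757/351=-4579/702
back: M2=352/63−8/21·-4579/702=8500/1053
back: M1=-4−1/8·8500/1053=-10549/2106
M: M0=0, M1=-10549/2106, M2=8500/1053, M3=-4579/702, M4=1757/351, M5=0
seg 0: a=3, c=M0/2=0, d=(M1−M0)/(6·3)=-10549/37908, b=Δ0−h0·(2M0+M1)/6=11953/4212
seg 1: a=4, c=M1/2=-10549/4212, d=(M2−M1)/(6·1)=3061/1404, b=Δ1−h1·(2M1+M2)/6=-9847/2106
seg 2: a=-1, c=M2/2=4250/1053, d=(M3−M2)/(6·3)=-30737/37908, b=Δ2−h2·(2M2+M3)/6=-13243/4212
seg 3: a=4, c=M3/2=-4579/1404, d=(M4−M3)/(6·2)=8093/8424, b=Δ3−h3·(2M3+M4)/6=-1727/2106
seg 4: a=-3, c=M4/2=1757/702, d=(M5−M4)/(6·2)=-1757/4212, b=Δ4−h4·(2M4+M5)/6=-2461/1053
t_q=25/4 → seg 2, τ=9/4; S=-1+-13243/4212·τ+4250/1053·τ²+-30737/37908·τ³=93527/29952

  seg 0: a=3 b=11953/4212 c=0 d=-10549/37908
  seg 1: a=4 b=-9847/2106 c=-10549/4212 d=3061/1404
  seg 2: a=-1 b=-13243/4212 c=4250/1053 d=-30737/37908
  seg 3: a=4 b=-1727/2106 c=-4579/1404 d=8093/8424
  seg 4: a=-3 b=-2461/1053 c=1757/702 d=-1757/4212
S(25/4) = 93527/29952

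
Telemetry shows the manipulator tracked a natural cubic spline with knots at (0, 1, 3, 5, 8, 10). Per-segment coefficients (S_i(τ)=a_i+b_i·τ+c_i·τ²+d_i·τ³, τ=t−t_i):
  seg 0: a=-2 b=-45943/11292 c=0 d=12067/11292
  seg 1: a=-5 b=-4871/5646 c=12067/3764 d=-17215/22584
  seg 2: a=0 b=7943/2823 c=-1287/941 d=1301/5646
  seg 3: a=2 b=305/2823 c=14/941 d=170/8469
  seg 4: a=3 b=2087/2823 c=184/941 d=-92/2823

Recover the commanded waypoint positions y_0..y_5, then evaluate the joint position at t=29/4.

y_0 = S_0(0) = a_0 = -2
y_1 = S_1(0) = a_1 = -5
y_2 = S_2(0) = a_2 = 0
y_3 = S_3(0) = a_3 = 2
y_4 = S_4(0) = a_4 = 3
y_5 = S_4(2) = 5
t_q=29/4 is in segment 3 (τ=9/4); S_3(τ)=76697/30112

y_0=-2 y_1=-5 y_2=0 y_3=2 y_4=3 y_5=5
S(29/4) = 76697/30112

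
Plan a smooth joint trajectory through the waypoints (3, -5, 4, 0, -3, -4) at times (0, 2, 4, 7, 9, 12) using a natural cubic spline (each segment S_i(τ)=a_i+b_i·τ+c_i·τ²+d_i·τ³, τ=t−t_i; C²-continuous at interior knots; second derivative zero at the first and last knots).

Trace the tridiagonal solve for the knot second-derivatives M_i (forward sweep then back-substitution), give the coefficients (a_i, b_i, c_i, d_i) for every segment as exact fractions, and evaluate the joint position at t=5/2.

Δ: Δ0=-4, Δ1=9/2, Δ2=-4/3, Δ3=-3/2, Δ4=-1/3
row 1: diag=8, rhs=51; c'=1/4, d'=51/8
row 2: denom=10−2·1/4=19/2; d'=(-35−2·51/8)/(19/2)=-191/38
row 3: denom=10−3·6/19=172/19; d'=(-1−3·-191/38)/(172/19)=535/344
row 4: denom=10−2·19/86=411/43; d'=(7−2·535/344)/(411/43)=223/548
back: M4=223/548
back: M3=535/344−19/86·223/548=803/548
back: M2=-191/38−6/19·803/548=-752/137
back: M1=51/8−1/4·-752/137=8491/1096
M: M0=0, M1=8491/1096, M2=-752/137, M3=803/548, M4=223/548, M5=0
seg 0: a=3, c=M0/2=0, d=(M1−M0)/(6·2)=8491/13152, b=Δ0−h0·(2M0+M1)/6=-21643/3288
seg 1: a=-5, c=M1/2=8491/2192, d=(M2−M1)/(6·2)=-14507/13152, b=Δ1−h1·(2M1+M2)/6=1915/1644
seg 2: a=4, c=M2/2=-376/137, d=(M3−M2)/(6·3)=3811/9864, b=Δ2−h2·(2M2+M3)/6=11255/3288
seg 3: a=0, c=M3/2=803/1096, d=(M4−M3)/(6·2)=-145/1644, b=Δ3−h3·(2M3+M4)/6=-4295/1644
seg 4: a=-3, c=M4/2=223/1096, d=(M5−M4)/(6·3)=-223/9864, b=Δ4−h4·(2M4+M5)/6=-1217/1644
t_q=5/2 → seg 1, τ=1/2; S=-5+1915/1644·τ+8491/2192·τ²+-14507/13152·τ³=-125805/35072

  seg 0: a=3 b=-21643/3288 c=0 d=8491/13152
  seg 1: a=-5 b=1915/1644 c=8491/2192 d=-14507/13152
  seg 2: a=4 b=11255/3288 c=-376/137 d=3811/9864
  seg 3: a=0 b=-4295/1644 c=803/1096 d=-145/1644
  seg 4: a=-3 b=-1217/1644 c=223/1096 d=-223/9864
S(5/2) = -125805/35072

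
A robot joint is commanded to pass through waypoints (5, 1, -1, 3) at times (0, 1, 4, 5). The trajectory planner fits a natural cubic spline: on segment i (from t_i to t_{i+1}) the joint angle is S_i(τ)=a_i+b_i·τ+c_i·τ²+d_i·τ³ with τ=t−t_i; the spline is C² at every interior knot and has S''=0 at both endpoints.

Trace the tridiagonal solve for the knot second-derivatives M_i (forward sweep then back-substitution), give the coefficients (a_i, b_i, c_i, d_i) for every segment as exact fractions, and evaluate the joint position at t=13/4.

Δ: Δ0=-4, Δ1=-2/3, Δ2=4
row 1: diag=8, rhs=20; c'=3/8, d'=5/2
row 2: denom=8−3·3/8=55/8; d'=(28−3·5/2)/(55/8)=164/55
back: M2=164/55
back: M1=5/2−3/8·164/55=76/55
M: M0=0, M1=76/55, M2=164/55, M3=0
seg 0: a=5, c=M0/2=0, d=(M1−M0)/(6·1)=38/165, b=Δ0−h0·(2M0+M1)/6=-698/165
seg 1: a=1, c=M1/2=38/55, d=(M2−M1)/(6·3)=4/45, b=Δ1−h1·(2M1+M2)/6=-584/165
seg 2: a=-1, c=M2/2=82/55, d=(M3−M2)/(6·1)=-82/165, b=Δ2−h2·(2M2+M3)/6=496/165
t_q=13/4 → seg 1, τ=9/4; S=1+-584/165·τ+38/55·τ²+4/45·τ³=-2159/880

  seg 0: a=5 b=-698/165 c=0 d=38/165
  seg 1: a=1 b=-584/165 c=38/55 d=4/45
  seg 2: a=-1 b=496/165 c=82/55 d=-82/165
S(13/4) = -2159/880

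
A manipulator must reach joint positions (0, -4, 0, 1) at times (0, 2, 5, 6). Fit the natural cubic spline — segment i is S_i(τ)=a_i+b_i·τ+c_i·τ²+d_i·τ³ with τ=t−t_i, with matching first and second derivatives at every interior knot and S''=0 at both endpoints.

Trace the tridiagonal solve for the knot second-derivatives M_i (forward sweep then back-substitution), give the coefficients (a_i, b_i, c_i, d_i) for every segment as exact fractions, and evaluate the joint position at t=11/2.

Δ: Δ0=-2, Δ1=4/3, Δ2=1
row 1: diag=10, rhs=20; c'=3/10, d'=2
row 2: denom=8−3·3/10=71/10; d'=(-2−3·2)/(71/10)=-80/71
back: M2=-80/71
back: M1=2−3/10·-80/71=166/71
M: M0=0, M1=166/71, M2=-80/71, M3=0
seg 0: a=0, c=M0/2=0, d=(M1−M0)/(6·2)=83/426, b=Δ0−h0·(2M0+M1)/6=-592/213
seg 1: a=-4, c=M1/2=83/71, d=(M2−M1)/(6·3)=-41/213, b=Δ1−h1·(2M1+M2)/6=-94/213
seg 2: a=0, c=M2/2=-40/71, d=(M3−M2)/(6·1)=40/213, b=Δ2−h2·(2M2+M3)/6=293/213
t_q=11/2 → seg 2, τ=1/2; S=0+293/213·τ+-40/71·τ²+40/213·τ³=81/142

  seg 0: a=0 b=-592/213 c=0 d=83/426
  seg 1: a=-4 b=-94/213 c=83/71 d=-41/213
  seg 2: a=0 b=293/213 c=-40/71 d=40/213
S(11/2) = 81/142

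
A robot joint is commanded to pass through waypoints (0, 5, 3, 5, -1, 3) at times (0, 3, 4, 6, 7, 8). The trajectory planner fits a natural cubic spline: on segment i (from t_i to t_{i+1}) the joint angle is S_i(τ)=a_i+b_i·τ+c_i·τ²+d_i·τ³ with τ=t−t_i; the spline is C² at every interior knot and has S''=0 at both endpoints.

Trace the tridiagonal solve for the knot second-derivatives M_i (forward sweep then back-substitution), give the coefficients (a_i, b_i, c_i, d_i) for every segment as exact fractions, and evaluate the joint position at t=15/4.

Δ: Δ0=5/3, Δ1=-2, Δ2=1, Δ3=-6, Δ4=4
row 1: diag=8, rhs=-22; c'=1/8, d'=-11/4
row 2: denom=6−1·1/8=47/8; d'=(18−1·-11/4)/(47/8)=166/47
row 3: denom=6−2·16/47=250/47; d'=(-42−2·166/47)/(250/47)=-1153/125
row 4: denom=4−1·47/250=953/250; d'=(60−1·-1153/125)/(953/250)=17306/953
back: M4=17306/953
back: M3=-1153/125−47/250·17306/953=-12044/953
back: M2=166/47−16/47·-12044/953=7466/953
back: M1=-11/4−1/8·7466/953=-3554/953
M: M0=0, M1=-3554/953, M2=7466/953, M3=-12044/953, M4=17306/953, M5=0
seg 0: a=0, c=M0/2=0, d=(M1−M0)/(6·3)=-1777/8577, b=Δ0−h0·(2M0+M1)/6=10096/2859
seg 1: a=5, c=M1/2=-1777/953, d=(M2−M1)/(6·1)=5510/2859, b=Δ1−h1·(2M1+M2)/6=-5897/2859
seg 2: a=3, c=M2/2=3733/953, d=(M3−M2)/(6·2)=-9755/5718, b=Δ2−h2·(2M2+M3)/6=-29/2859
seg 3: a=5, c=M3/2=-6022/953, d=(M4−M3)/(6·1)=14675/2859, b=Δ3−h3·(2M3+M4)/6=-13763/2859
seg 4: a=-1, c=M4/2=8653/953, d=(M5−M4)/(6·1)=-8653/2859, b=Δ4−h4·(2M4+M5)/6=-5870/2859
t_q=15/4 → seg 1, τ=3/4; S=5+-5897/2859·τ+-1777/953·τ²+5510/2859·τ³=98113/30496

  seg 0: a=0 b=10096/2859 c=0 d=-1777/8577
  seg 1: a=5 b=-5897/2859 c=-1777/953 d=5510/2859
  seg 2: a=3 b=-29/2859 c=3733/953 d=-9755/5718
  seg 3: a=5 b=-13763/2859 c=-6022/953 d=14675/2859
  seg 4: a=-1 b=-5870/2859 c=8653/953 d=-8653/2859
S(15/4) = 98113/30496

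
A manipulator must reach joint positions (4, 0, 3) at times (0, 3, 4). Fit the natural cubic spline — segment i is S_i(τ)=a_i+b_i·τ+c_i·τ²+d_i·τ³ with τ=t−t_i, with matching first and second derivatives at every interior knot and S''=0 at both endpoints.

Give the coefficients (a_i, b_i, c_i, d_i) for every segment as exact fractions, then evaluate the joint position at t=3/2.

  seg 0: a=4 b=-71/24 c=0 d=13/72
  seg 1: a=0 b=23/12 c=13/8 d=-13/24
S(3/2) = 11/64

Δ: Δ0=-4/3, Δ1=3
row 1: diag=8, rhs=26; c'=1/8, d'=13/4
back: M1=13/4
M: M0=0, M1=13/4, M2=0
seg 0: a=4, c=M0/2=0, d=(M1−M0)/(6·3)=13/72, b=Δ0−h0·(2M0+M1)/6=-71/24
seg 1: a=0, c=M1/2=13/8, d=(M2−M1)/(6·1)=-13/24, b=Δ1−h1·(2M1+M2)/6=23/12
t_q=3/2 → seg 0, τ=3/2; S=4+-71/24·τ+0·τ²+13/72·τ³=11/64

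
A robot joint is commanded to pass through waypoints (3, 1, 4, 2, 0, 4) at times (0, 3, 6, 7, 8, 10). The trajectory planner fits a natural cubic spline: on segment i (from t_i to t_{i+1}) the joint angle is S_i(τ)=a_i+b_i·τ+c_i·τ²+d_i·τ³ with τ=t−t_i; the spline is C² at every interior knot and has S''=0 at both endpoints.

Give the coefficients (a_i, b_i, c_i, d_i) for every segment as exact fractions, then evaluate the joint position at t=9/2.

  seg 0: a=3 b=-2761/1929 c=0 d=1475/17361
  seg 1: a=1 b=1664/1929 c=1475/1929 d=-4160/17361
  seg 2: a=4 b=-1966/1929 c=-895/643 d=793/1929
  seg 3: a=2 b=-4957/1929 c=-102/643 d=1405/1929
  seg 4: a=0 b=-1354/1929 c=1303/643 d=-1303/3858
S(9/2) = 8245/2572

Δ: Δ0=-2/3, Δ1=1, Δ2=-2, Δ3=-2, Δ4=2
row 1: diag=12, rhs=10; c'=1/4, d'=5/6
row 2: denom=8−3·1/4=29/4; d'=(-18−3·5/6)/(29/4)=-82/29
row 3: denom=4−1·4/29=112/29; d'=(0−1·-82/29)/(112/29)=41/56
row 4: denom=6−1·29/112=643/112; d'=(24−1·41/56)/(643/112)=2606/643
back: M4=2606/643
back: M3=41/56−29/112·2606/643=-204/643
back: M2=-82/29−4/29·-204/643=-1790/643
back: M1=5/6−1/4·-1790/643=2950/1929
M: M0=0, M1=2950/1929, M2=-1790/643, M3=-204/643, M4=2606/643, M5=0
seg 0: a=3, c=M0/2=0, d=(M1−M0)/(6·3)=1475/17361, b=Δ0−h0·(2M0+M1)/6=-2761/1929
seg 1: a=1, c=M1/2=1475/1929, d=(M2−M1)/(6·3)=-4160/17361, b=Δ1−h1·(2M1+M2)/6=1664/1929
seg 2: a=4, c=M2/2=-895/643, d=(M3−M2)/(6·1)=793/1929, b=Δ2−h2·(2M2+M3)/6=-1966/1929
seg 3: a=2, c=M3/2=-102/643, d=(M4−M3)/(6·1)=1405/1929, b=Δ3−h3·(2M3+M4)/6=-4957/1929
seg 4: a=0, c=M4/2=1303/643, d=(M5−M4)/(6·2)=-1303/3858, b=Δ4−h4·(2M4+M5)/6=-1354/1929
t_q=9/2 → seg 1, τ=3/2; S=1+1664/1929·τ+1475/1929·τ²+-4160/17361·τ³=8245/2572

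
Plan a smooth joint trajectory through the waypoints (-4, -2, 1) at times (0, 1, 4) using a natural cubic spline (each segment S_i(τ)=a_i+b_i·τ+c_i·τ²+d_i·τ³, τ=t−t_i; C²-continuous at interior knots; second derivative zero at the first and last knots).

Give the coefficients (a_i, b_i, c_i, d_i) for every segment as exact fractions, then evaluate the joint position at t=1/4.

Δ: Δ0=2, Δ1=1
row 1: diag=8, rhs=-6; c'=3/8, d'=-3/4
back: M1=-3/4
M: M0=0, M1=-3/4, M2=0
seg 0: a=-4, c=M0/2=0, d=(M1−M0)/(6·1)=-1/8, b=Δ0−h0·(2M0+M1)/6=17/8
seg 1: a=-2, c=M1/2=-3/8, d=(M2−M1)/(6·3)=1/24, b=Δ1−h1·(2M1+M2)/6=7/4
t_q=1/4 → seg 0, τ=1/4; S=-4+17/8·τ+0·τ²+-1/8·τ³=-1777/512

  seg 0: a=-4 b=17/8 c=0 d=-1/8
  seg 1: a=-2 b=7/4 c=-3/8 d=1/24
S(1/4) = -1777/512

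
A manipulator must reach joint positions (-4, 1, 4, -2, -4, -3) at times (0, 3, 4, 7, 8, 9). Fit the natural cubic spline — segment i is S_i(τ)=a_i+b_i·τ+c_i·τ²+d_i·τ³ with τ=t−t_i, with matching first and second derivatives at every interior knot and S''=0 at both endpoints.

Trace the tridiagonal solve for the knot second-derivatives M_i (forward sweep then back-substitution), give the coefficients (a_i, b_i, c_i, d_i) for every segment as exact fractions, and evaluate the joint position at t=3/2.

Δ: Δ0=5/3, Δ1=3, Δ2=-2, Δ3=-2, Δ4=1
row 1: diag=8, rhs=8; c'=1/8, d'=1
row 2: denom=8−1·1/8=63/8; d'=(-30−1·1)/(63/8)=-248/63
row 3: denom=8−3·8/21=48/7; d'=(0−3·-248/63)/(48/7)=31/18
row 4: denom=4−1·7/48=185/48; d'=(18−1·31/18)/(185/48)=2344/555
back: M4=2344/555
back: M3=31/18−7/48·2344/555=614/555
back: M2=-248/63−8/21·614/555=-7256/1665
back: M1=1−1/8·-7256/1665=2572/1665
M: M0=0, M1=2572/1665, M2=-7256/1665, M3=614/555, M4=2344/555, M5=0
seg 0: a=-4, c=M0/2=0, d=(M1−M0)/(6·3)=1286/14985, b=Δ0−h0·(2M0+M1)/6=1489/1665
seg 1: a=1, c=M1/2=1286/1665, d=(M2−M1)/(6·1)=-182/185, b=Δ1−h1·(2M1+M2)/6=5347/1665
seg 2: a=4, c=M2/2=-3628/1665, d=(M3−M2)/(6·3)=4549/14985, b=Δ2−h2·(2M2+M3)/6=601/333
seg 3: a=-2, c=M3/2=307/555, d=(M4−M3)/(6·1)=173/333, b=Δ3−h3·(2M3+M4)/6=-5116/1665
seg 4: a=-4, c=M4/2=1172/555, d=(M5−M4)/(6·1)=-1172/1665, b=Δ4−h4·(2M4+M5)/6=-679/1665
t_q=3/2 → seg 0, τ=3/2; S=-4+1489/1665·τ+0·τ²+1286/14985·τ³=-1753/740

  seg 0: a=-4 b=1489/1665 c=0 d=1286/14985
  seg 1: a=1 b=5347/1665 c=1286/1665 d=-182/185
  seg 2: a=4 b=601/333 c=-3628/1665 d=4549/14985
  seg 3: a=-2 b=-5116/1665 c=307/555 d=173/333
  seg 4: a=-4 b=-679/1665 c=1172/555 d=-1172/1665
S(3/2) = -1753/740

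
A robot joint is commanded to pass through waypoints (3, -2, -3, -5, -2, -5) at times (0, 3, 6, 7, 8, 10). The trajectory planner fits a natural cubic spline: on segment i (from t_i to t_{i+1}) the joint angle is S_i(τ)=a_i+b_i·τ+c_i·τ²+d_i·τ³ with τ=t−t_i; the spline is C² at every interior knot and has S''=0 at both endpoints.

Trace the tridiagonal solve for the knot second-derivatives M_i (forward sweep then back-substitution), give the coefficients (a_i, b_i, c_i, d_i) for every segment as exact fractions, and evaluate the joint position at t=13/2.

Δ: Δ0=-5/3, Δ1=-1/3, Δ2=-2, Δ3=3, Δ4=-3/2
row 1: diag=12, rhs=8; c'=1/4, d'=2/3
row 2: denom=8−3·1/4=29/4; d'=(-10−3·2/3)/(29/4)=-48/29
row 3: denom=4−1·4/29=112/29; d'=(30−1·-48/29)/(112/29)=459/56
row 4: denom=6−1·29/112=643/112; d'=(-27−1·459/56)/(643/112)=-3942/643
back: M4=-3942/643
back: M3=459/56−29/112·-3942/643=6291/643
back: M2=-48/29−4/29·6291/643=-1932/643
back: M1=2/3−1/4·-1932/643=2735/1929
M: M0=0, M1=2735/1929, M2=-1932/643, M3=6291/643, M4=-3942/643, M5=0
seg 0: a=3, c=M0/2=0, d=(M1−M0)/(6·3)=2735/34722, b=Δ0−h0·(2M0+M1)/6=-3055/1286
seg 1: a=-2, c=M1/2=2735/3858, d=(M2−M1)/(6·3)=-8531/34722, b=Δ1−h1·(2M1+M2)/6=-160/643
seg 2: a=-3, c=M2/2=-966/643, d=(M3−M2)/(6·1)=2741/1286, b=Δ2−h2·(2M2+M3)/6=-3381/1286
seg 3: a=-5, c=M3/2=6291/1286, d=(M4−M3)/(6·1)=-3411/1286, b=Δ3−h3·(2M3+M4)/6=489/643
seg 4: a=-2, c=M4/2=-1971/643, d=(M5−M4)/(6·2)=657/1286, b=Δ4−h4·(2M4+M5)/6=3327/1286
t_q=13/2 → seg 2, τ=1/2; S=-3+-3381/1286·τ+-966/643·τ²+2741/1286·τ³=-45511/10288

  seg 0: a=3 b=-3055/1286 c=0 d=2735/34722
  seg 1: a=-2 b=-160/643 c=2735/3858 d=-8531/34722
  seg 2: a=-3 b=-3381/1286 c=-966/643 d=2741/1286
  seg 3: a=-5 b=489/643 c=6291/1286 d=-3411/1286
  seg 4: a=-2 b=3327/1286 c=-1971/643 d=657/1286
S(13/2) = -45511/10288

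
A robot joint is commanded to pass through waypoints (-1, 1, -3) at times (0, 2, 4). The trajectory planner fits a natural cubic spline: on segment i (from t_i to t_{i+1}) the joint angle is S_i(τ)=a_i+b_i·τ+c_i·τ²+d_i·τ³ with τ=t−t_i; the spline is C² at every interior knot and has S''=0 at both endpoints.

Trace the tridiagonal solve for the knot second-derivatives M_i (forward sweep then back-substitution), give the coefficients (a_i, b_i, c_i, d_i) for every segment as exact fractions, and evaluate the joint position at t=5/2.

Δ: Δ0=1, Δ1=-2
row 1: diag=8, rhs=-18; c'=1/4, d'=-9/4
back: M1=-9/4
M: M0=0, M1=-9/4, M2=0
seg 0: a=-1, c=M0/2=0, d=(M1−M0)/(6·2)=-3/16, b=Δ0−h0·(2M0+M1)/6=7/4
seg 1: a=1, c=M1/2=-9/8, d=(M2−M1)/(6·2)=3/16, b=Δ1−h1·(2M1+M2)/6=-1/2
t_q=5/2 → seg 1, τ=1/2; S=1+-1/2·τ+-9/8·τ²+3/16·τ³=63/128

  seg 0: a=-1 b=7/4 c=0 d=-3/16
  seg 1: a=1 b=-1/2 c=-9/8 d=3/16
S(5/2) = 63/128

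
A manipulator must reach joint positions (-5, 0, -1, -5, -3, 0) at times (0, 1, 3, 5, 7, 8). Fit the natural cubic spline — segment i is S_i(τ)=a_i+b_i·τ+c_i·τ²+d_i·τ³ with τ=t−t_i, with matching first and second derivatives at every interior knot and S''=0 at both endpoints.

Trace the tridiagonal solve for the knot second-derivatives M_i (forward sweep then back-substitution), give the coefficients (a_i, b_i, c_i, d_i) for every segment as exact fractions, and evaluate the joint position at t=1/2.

  seg 0: a=-5 b=661/112 c=0 d=-101/112
  seg 1: a=0 b=179/56 c=-303/112 d=3/7
  seg 2: a=-1 b=-139/56 c=-15/112 d=3/16
  seg 3: a=-5 b=-43/56 c=111/112 d=-3/56
  seg 4: a=-3 b=143/56 c=75/112 d=-25/112
S(1/2) = -1937/896

Δ: Δ0=5, Δ1=-1/2, Δ2=-2, Δ3=1, Δ4=3
row 1: diag=6, rhs=-33; c'=1/3, d'=-11/2
row 2: denom=8−2·1/3=22/3; d'=(-9−2·-11/2)/(22/3)=3/11
row 3: denom=8−2·3/11=82/11; d'=(18−2·3/11)/(82/11)=96/41
row 4: denom=6−2·11/41=224/41; d'=(12−2·96/41)/(224/41)=75/56
back: M4=75/56
back: M3=96/41−11/41·75/56=111/56
back: M2=3/11−3/11·111/56=-15/56
back: M1=-11/2−1/3·-15/56=-303/56
M: M0=0, M1=-303/56, M2=-15/56, M3=111/56, M4=75/56, M5=0
seg 0: a=-5, c=M0/2=0, d=(M1−M0)/(6·1)=-101/112, b=Δ0−h0·(2M0+M1)/6=661/112
seg 1: a=0, c=M1/2=-303/112, d=(M2−M1)/(6·2)=3/7, b=Δ1−h1·(2M1+M2)/6=179/56
seg 2: a=-1, c=M2/2=-15/112, d=(M3−M2)/(6·2)=3/16, b=Δ2−h2·(2M2+M3)/6=-139/56
seg 3: a=-5, c=M3/2=111/112, d=(M4−M3)/(6·2)=-3/56, b=Δ3−h3·(2M3+M4)/6=-43/56
seg 4: a=-3, c=M4/2=75/112, d=(M5−M4)/(6·1)=-25/112, b=Δ4−h4·(2M4+M5)/6=143/56
t_q=1/2 → seg 0, τ=1/2; S=-5+661/112·τ+0·τ²+-101/112·τ³=-1937/896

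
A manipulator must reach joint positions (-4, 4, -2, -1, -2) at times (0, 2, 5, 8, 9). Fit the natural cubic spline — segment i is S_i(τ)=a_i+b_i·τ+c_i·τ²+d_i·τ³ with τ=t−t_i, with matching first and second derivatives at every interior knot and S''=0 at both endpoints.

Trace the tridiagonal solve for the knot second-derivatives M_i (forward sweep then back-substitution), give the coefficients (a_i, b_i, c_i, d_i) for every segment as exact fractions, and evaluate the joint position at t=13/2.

  seg 0: a=-4 b=2186/399 c=0 d=-295/798
  seg 1: a=4 b=416/399 c=-295/133 d=1441/3591
  seg 2: a=-2 b=-571/399 c=556/399 d=-964/3591
  seg 3: a=-1 b=-127/399 c=-136/133 d=136/399
S(13/2) = -255/133

Δ: Δ0=4, Δ1=-2, Δ2=1/3, Δ3=-1
row 1: diag=10, rhs=-36; c'=3/10, d'=-18/5
row 2: denom=12−3·3/10=111/10; d'=(14−3·-18/5)/(111/10)=248/111
row 3: denom=8−3·10/37=266/37; d'=(-8−3·248/111)/(266/37)=-272/133
back: M3=-272/133
back: M2=248/111−10/37·-272/133=1112/399
back: M1=-18/5−3/10·1112/399=-590/133
M: M0=0, M1=-590/133, M2=1112/399, M3=-272/133, M4=0
seg 0: a=-4, c=M0/2=0, d=(M1−M0)/(6·2)=-295/798, b=Δ0−h0·(2M0+M1)/6=2186/399
seg 1: a=4, c=M1/2=-295/133, d=(M2−M1)/(6·3)=1441/3591, b=Δ1−h1·(2M1+M2)/6=416/399
seg 2: a=-2, c=M2/2=556/399, d=(M3−M2)/(6·3)=-964/3591, b=Δ2−h2·(2M2+M3)/6=-571/399
seg 3: a=-1, c=M3/2=-136/133, d=(M4−M3)/(6·1)=136/399, b=Δ3−h3·(2M3+M4)/6=-127/399
t_q=13/2 → seg 2, τ=3/2; S=-2+-571/399·τ+556/399·τ²+-964/3591·τ³=-255/133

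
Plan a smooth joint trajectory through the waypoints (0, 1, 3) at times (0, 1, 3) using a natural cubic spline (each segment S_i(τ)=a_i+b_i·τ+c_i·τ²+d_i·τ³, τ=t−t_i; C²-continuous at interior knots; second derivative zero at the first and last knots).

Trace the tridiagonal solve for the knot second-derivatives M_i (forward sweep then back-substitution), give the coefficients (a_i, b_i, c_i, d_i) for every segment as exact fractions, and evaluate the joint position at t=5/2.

Δ: Δ0=1, Δ1=1
row 1: diag=6, rhs=0; c'=1/3, d'=0
back: M1=0
M: M0=0, M1=0, M2=0
seg 0: a=0, c=M0/2=0, d=(M1−M0)/(6·1)=0, b=Δ0−h0·(2M0+M1)/6=1
seg 1: a=1, c=M1/2=0, d=(M2−M1)/(6·2)=0, b=Δ1−h1·(2M1+M2)/6=1
t_q=5/2 → seg 1, τ=3/2; S=1+1·τ+0·τ²+0·τ³=5/2

  seg 0: a=0 b=1 c=0 d=0
  seg 1: a=1 b=1 c=0 d=0
S(5/2) = 5/2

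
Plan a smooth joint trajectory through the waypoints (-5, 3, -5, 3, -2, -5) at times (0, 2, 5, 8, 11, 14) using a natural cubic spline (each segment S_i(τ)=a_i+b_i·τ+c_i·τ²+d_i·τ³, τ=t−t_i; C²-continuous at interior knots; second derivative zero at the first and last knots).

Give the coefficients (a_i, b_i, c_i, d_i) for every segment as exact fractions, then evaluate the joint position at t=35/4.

  seg 0: a=-5 b=9008/1545 c=0 d=-707/1545
  seg 1: a=3 b=524/1545 c=-1414/515 d=898/1545
  seg 2: a=-5 b=-682/1545 c=256/103 d=-6718/13905
  seg 3: a=3 b=2204/1545 c=-2878/1545 d=257/927
  seg 4: a=-2 b=-3499/1545 c=977/1545 d=-977/13905
S(35/4) = 103463/32960

Δ: Δ0=4, Δ1=-8/3, Δ2=8/3, Δ3=-5/3, Δ4=-1
row 1: diag=10, rhs=-40; c'=3/10, d'=-4
row 2: denom=12−3·3/10=111/10; d'=(32−3·-4)/(111/10)=440/111
row 3: denom=12−3·10/37=414/37; d'=(-26−3·440/111)/(414/37)=-701/207
row 4: denom=12−3·37/138=515/46; d'=(4−3·-701/207)/(515/46)=1954/1545
back: M4=1954/1545
back: M3=-701/207−37/138·1954/1545=-5756/1545
back: M2=440/111−10/37·-5756/1545=512/103
back: M1=-4−3/10·512/103=-2828/515
M: M0=0, M1=-2828/515, M2=512/103, M3=-5756/1545, M4=1954/1545, M5=0
seg 0: a=-5, c=M0/2=0, d=(M1−M0)/(6·2)=-707/1545, b=Δ0−h0·(2M0+M1)/6=9008/1545
seg 1: a=3, c=M1/2=-1414/515, d=(M2−M1)/(6·3)=898/1545, b=Δ1−h1·(2M1+M2)/6=524/1545
seg 2: a=-5, c=M2/2=256/103, d=(M3−M2)/(6·3)=-6718/13905, b=Δ2−h2·(2M2+M3)/6=-682/1545
seg 3: a=3, c=M3/2=-2878/1545, d=(M4−M3)/(6·3)=257/927, b=Δ3−h3·(2M3+M4)/6=2204/1545
seg 4: a=-2, c=M4/2=977/1545, d=(M5−M4)/(6·3)=-977/13905, b=Δ4−h4·(2M4+M5)/6=-3499/1545
t_q=35/4 → seg 3, τ=3/4; S=3+2204/1545·τ+-2878/1545·τ²+257/927·τ³=103463/32960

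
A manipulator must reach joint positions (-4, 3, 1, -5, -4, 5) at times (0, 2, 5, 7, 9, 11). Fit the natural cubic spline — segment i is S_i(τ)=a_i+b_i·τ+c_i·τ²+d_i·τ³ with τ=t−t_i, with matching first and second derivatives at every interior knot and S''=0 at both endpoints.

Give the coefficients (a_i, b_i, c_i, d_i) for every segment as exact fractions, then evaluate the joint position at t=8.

  seg 0: a=-4 b=6493/1542 c=0 d=-137/771
  seg 1: a=3 b=3205/1542 c=-274/257 d=233/4626
  seg 2: a=1 b=-2281/771 c=-315/514 d=913/3084
  seg 3: a=-5 b=-1432/771 c=299/257 d=47/6168
  seg 4: a=-4 b=4453/1542 c=1243/1028 d=-1243/6168
S(8) = -11691/2056

Δ: Δ0=7/2, Δ1=-2/3, Δ2=-3, Δ3=1/2, Δ4=9/2
row 1: diag=10, rhs=-25; c'=3/10, d'=-5/2
row 2: denom=10−3·3/10=91/10; d'=(-14−3·-5/2)/(91/10)=-5/7
row 3: denom=8−2·20/91=688/91; d'=(21−2·-5/7)/(688/91)=2041/688
row 4: denom=8−2·91/344=1285/172; d'=(24−2·2041/688)/(1285/172)=1243/514
back: M4=1243/514
back: M3=2041/688−91/344·1243/514=598/257
back: M2=-5/7−20/91·598/257=-315/257
back: M1=-5/2−3/10·-315/257=-548/257
M: M0=0, M1=-548/257, M2=-315/257, M3=598/257, M4=1243/514, M5=0
seg 0: a=-4, c=M0/2=0, d=(M1−M0)/(6·2)=-137/771, b=Δ0−h0·(2M0+M1)/6=6493/1542
seg 1: a=3, c=M1/2=-274/257, d=(M2−M1)/(6·3)=233/4626, b=Δ1−h1·(2M1+M2)/6=3205/1542
seg 2: a=1, c=M2/2=-315/514, d=(M3−M2)/(6·2)=913/3084, b=Δ2−h2·(2M2+M3)/6=-2281/771
seg 3: a=-5, c=M3/2=299/257, d=(M4−M3)/(6·2)=47/6168, b=Δ3−h3·(2M3+M4)/6=-1432/771
seg 4: a=-4, c=M4/2=1243/1028, d=(M5−M4)/(6·2)=-1243/6168, b=Δ4−h4·(2M4+M5)/6=4453/1542
t_q=8 → seg 3, τ=1; S=-5+-1432/771·τ+299/257·τ²+47/6168·τ³=-11691/2056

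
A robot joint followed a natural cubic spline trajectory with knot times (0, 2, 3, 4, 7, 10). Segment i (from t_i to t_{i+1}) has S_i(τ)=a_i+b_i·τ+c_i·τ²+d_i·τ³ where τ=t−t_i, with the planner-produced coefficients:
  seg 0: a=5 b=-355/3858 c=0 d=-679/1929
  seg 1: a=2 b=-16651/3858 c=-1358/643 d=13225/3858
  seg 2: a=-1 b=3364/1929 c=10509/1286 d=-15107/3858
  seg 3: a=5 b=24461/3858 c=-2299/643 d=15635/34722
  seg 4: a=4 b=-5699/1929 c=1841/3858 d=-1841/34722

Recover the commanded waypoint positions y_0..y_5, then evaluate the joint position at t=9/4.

y_0 = S_0(0) = a_0 = 5
y_1 = S_1(0) = a_1 = 2
y_2 = S_2(0) = a_2 = -1
y_3 = S_3(0) = a_3 = 5
y_4 = S_4(0) = a_4 = 4
y_5 = S_4(3) = -2
t_q=9/4 is in segment 1 (τ=1/4); S_1(τ)=69347/82304

y_0=5 y_1=2 y_2=-1 y_3=5 y_4=4 y_5=-2
S(9/4) = 69347/82304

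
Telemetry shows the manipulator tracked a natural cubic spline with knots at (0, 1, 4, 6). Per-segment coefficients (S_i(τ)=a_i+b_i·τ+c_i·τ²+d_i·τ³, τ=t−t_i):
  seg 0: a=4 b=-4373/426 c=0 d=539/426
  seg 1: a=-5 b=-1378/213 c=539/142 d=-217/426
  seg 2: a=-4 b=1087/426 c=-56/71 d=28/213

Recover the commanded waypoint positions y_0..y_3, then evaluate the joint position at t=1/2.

y_0=4 y_1=-5 y_2=-4 y_3=-1
S(1/2) = -1107/1136

y_0 = S_0(0) = a_0 = 4
y_1 = S_1(0) = a_1 = -5
y_2 = S_2(0) = a_2 = -4
y_3 = S_2(2) = -1
t_q=1/2 is in segment 0 (τ=1/2); S_0(τ)=-1107/1136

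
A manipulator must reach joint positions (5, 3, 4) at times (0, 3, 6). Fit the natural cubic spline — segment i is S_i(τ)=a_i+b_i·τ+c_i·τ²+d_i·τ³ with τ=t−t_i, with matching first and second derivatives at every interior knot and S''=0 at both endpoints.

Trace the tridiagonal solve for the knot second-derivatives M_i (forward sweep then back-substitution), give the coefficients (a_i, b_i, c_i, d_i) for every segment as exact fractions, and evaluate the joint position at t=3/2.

Δ: Δ0=-2/3, Δ1=1/3
row 1: diag=12, rhs=6; c'=1/4, d'=1/2
back: M1=1/2
M: M0=0, M1=1/2, M2=0
seg 0: a=5, c=M0/2=0, d=(M1−M0)/(6·3)=1/36, b=Δ0−h0·(2M0+M1)/6=-11/12
seg 1: a=3, c=M1/2=1/4, d=(M2−M1)/(6·3)=-1/36, b=Δ1−h1·(2M1+M2)/6=-1/6
t_q=3/2 → seg 0, τ=3/2; S=5+-11/12·τ+0·τ²+1/36·τ³=119/32

  seg 0: a=5 b=-11/12 c=0 d=1/36
  seg 1: a=3 b=-1/6 c=1/4 d=-1/36
S(3/2) = 119/32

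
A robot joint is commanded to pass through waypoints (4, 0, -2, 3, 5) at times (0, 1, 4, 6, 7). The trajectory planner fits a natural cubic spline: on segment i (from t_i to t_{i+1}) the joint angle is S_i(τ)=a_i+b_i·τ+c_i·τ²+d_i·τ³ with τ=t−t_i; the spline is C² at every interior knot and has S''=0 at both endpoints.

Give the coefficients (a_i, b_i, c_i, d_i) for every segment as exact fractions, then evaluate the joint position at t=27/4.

  seg 0: a=4 b=-2554/591 c=0 d=190/591
  seg 1: a=0 b=-1984/591 c=190/197 d=-40/1773
  seg 2: a=-2 b=1076/591 c=150/197 d=-997/4728
  seg 3: a=3 b=2761/1182 c=-397/788 d=397/2364
S(27/4) = 228929/50432

Δ: Δ0=-4, Δ1=-2/3, Δ2=5/2, Δ3=2
row 1: diag=8, rhs=20; c'=3/8, d'=5/2
row 2: denom=10−3·3/8=71/8; d'=(19−3·5/2)/(71/8)=92/71
row 3: denom=6−2·16/71=394/71; d'=(-3−2·92/71)/(394/71)=-397/394
back: M3=-397/394
back: M2=92/71−16/71·-397/394=300/197
back: M1=5/2−3/8·300/197=380/197
M: M0=0, M1=380/197, M2=300/197, M3=-397/394, M4=0
seg 0: a=4, c=M0/2=0, d=(M1−M0)/(6·1)=190/591, b=Δ0−h0·(2M0+M1)/6=-2554/591
seg 1: a=0, c=M1/2=190/197, d=(M2−M1)/(6·3)=-40/1773, b=Δ1−h1·(2M1+M2)/6=-1984/591
seg 2: a=-2, c=M2/2=150/197, d=(M3−M2)/(6·2)=-997/4728, b=Δ2−h2·(2M2+M3)/6=1076/591
seg 3: a=3, c=M3/2=-397/788, d=(M4−M3)/(6·1)=397/2364, b=Δ3−h3·(2M3+M4)/6=2761/1182
t_q=27/4 → seg 3, τ=3/4; S=3+2761/1182·τ+-397/788·τ²+397/2364·τ³=228929/50432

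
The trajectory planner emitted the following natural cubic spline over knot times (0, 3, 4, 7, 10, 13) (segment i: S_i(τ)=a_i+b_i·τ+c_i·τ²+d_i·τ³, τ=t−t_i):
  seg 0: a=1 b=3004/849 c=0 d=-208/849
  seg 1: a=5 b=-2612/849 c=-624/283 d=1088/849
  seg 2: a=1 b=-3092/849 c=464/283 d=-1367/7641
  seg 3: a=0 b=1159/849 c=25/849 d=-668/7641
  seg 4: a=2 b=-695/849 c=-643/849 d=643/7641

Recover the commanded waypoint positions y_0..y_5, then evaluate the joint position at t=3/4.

y_0=1 y_1=5 y_2=1 y_3=0 y_4=2 y_5=-5
S(3/4) = 4019/1132

y_0 = S_0(0) = a_0 = 1
y_1 = S_1(0) = a_1 = 5
y_2 = S_2(0) = a_2 = 1
y_3 = S_3(0) = a_3 = 0
y_4 = S_4(0) = a_4 = 2
y_5 = S_4(3) = -5
t_q=3/4 is in segment 0 (τ=3/4); S_0(τ)=4019/1132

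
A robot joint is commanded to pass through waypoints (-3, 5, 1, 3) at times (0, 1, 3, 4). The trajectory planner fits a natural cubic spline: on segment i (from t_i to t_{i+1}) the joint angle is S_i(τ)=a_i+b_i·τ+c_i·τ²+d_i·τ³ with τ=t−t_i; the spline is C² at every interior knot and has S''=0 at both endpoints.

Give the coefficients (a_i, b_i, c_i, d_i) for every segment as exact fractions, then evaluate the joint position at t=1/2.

Δ: Δ0=8, Δ1=-2, Δ2=2
row 1: diag=6, rhs=-60; c'=1/3, d'=-10
row 2: denom=6−2·1/3=16/3; d'=(24−2·-10)/(16/3)=33/4
back: M2=33/4
back: M1=-10−1/3·33/4=-51/4
M: M0=0, M1=-51/4, M2=33/4, M3=0
seg 0: a=-3, c=M0/2=0, d=(M1−M0)/(6·1)=-17/8, b=Δ0−h0·(2M0+M1)/6=81/8
seg 1: a=5, c=M1/2=-51/8, d=(M2−M1)/(6·2)=7/4, b=Δ1−h1·(2M1+M2)/6=15/4
seg 2: a=1, c=M2/2=33/8, d=(M3−M2)/(6·1)=-11/8, b=Δ2−h2·(2M2+M3)/6=-3/4
t_q=1/2 → seg 0, τ=1/2; S=-3+81/8·τ+0·τ²+-17/8·τ³=115/64

  seg 0: a=-3 b=81/8 c=0 d=-17/8
  seg 1: a=5 b=15/4 c=-51/8 d=7/4
  seg 2: a=1 b=-3/4 c=33/8 d=-11/8
S(1/2) = 115/64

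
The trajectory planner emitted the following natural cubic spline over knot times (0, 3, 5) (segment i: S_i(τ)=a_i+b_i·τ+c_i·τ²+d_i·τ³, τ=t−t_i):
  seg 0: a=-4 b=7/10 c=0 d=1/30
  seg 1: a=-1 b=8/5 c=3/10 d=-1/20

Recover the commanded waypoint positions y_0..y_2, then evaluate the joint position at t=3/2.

y_0 = S_0(0) = a_0 = -4
y_1 = S_1(0) = a_1 = -1
y_2 = S_1(2) = 3
t_q=3/2 is in segment 0 (τ=3/2); S_0(τ)=-227/80

y_0=-4 y_1=-1 y_2=3
S(3/2) = -227/80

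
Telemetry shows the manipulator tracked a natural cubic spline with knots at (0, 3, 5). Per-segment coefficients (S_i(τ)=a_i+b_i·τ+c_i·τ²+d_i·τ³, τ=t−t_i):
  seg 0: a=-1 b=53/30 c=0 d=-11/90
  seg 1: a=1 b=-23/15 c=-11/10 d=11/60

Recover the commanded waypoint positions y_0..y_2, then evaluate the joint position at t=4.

y_0=-1 y_1=1 y_2=-5
S(4) = -29/20

y_0 = S_0(0) = a_0 = -1
y_1 = S_1(0) = a_1 = 1
y_2 = S_1(2) = -5
t_q=4 is in segment 1 (τ=1); S_1(τ)=-29/20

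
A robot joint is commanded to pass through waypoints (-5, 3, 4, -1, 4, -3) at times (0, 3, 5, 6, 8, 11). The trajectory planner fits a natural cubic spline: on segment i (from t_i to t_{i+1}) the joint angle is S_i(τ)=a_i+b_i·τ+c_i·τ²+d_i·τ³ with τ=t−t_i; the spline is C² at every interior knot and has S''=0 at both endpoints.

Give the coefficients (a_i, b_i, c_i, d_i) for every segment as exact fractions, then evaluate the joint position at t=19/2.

Δ: Δ0=8/3, Δ1=1/2, Δ2=-5, Δ3=5/2, Δ4=-7/3
row 1: diag=10, rhs=-13; c'=1/5, d'=-13/10
row 2: denom=6−2·1/5=28/5; d'=(-33−2·-13/10)/(28/5)=-38/7
row 3: denom=6−1·5/28=163/28; d'=(45−1·-38/7)/(163/28)=1412/163
row 4: denom=10−2·56/163=1518/163; d'=(-29−2·1412/163)/(1518/163)=-2517/506
back: M4=-2517/506
back: M3=1412/163−56/163·-2517/506=2624/253
back: M2=-38/7−5/28·2624/253=-1842/253
back: M1=-13/10−1/5·-1842/253=79/506
M: M0=0, M1=79/506, M2=-1842/253, M3=2624/253, M4=-2517/506, M5=0
seg 0: a=-5, c=M0/2=0, d=(M1−M0)/(6·3)=79/9108, b=Δ0−h0·(2M0+M1)/6=7859/3036
seg 1: a=3, c=M1/2=79/1012, d=(M2−M1)/(6·2)=-3763/6072, b=Δ1−h1·(2M1+M2)/6=4285/1518
seg 2: a=4, c=M2/2=-921/253, d=(M3−M2)/(6·1)=203/69, b=Δ2−h2·(2M2+M3)/6=-3265/759
seg 3: a=-1, c=M3/2=1312/253, d=(M4−M3)/(6·2)=-7765/6072, b=Δ3−h3·(2M3+M4)/6=-2092/759
seg 4: a=4, c=M4/2=-2517/1012, d=(M5−M4)/(6·3)=839/3036, b=Δ4−h4·(2M4+M5)/6=4009/1518
t_q=19/2 → seg 4, τ=3/2; S=4+4009/1518·τ+-2517/1012·τ²+839/3036·τ³=26701/8096

  seg 0: a=-5 b=7859/3036 c=0 d=79/9108
  seg 1: a=3 b=4285/1518 c=79/1012 d=-3763/6072
  seg 2: a=4 b=-3265/759 c=-921/253 d=203/69
  seg 3: a=-1 b=-2092/759 c=1312/253 d=-7765/6072
  seg 4: a=4 b=4009/1518 c=-2517/1012 d=839/3036
S(19/2) = 26701/8096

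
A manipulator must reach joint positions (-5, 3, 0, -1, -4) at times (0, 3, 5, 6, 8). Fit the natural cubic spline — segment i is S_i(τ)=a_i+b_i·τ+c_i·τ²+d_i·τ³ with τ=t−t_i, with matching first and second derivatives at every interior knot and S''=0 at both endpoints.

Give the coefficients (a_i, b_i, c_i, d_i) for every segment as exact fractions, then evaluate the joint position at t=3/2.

  seg 0: a=-5 b=7967/1956 c=0 d=-917/5868
  seg 1: a=3 b=-143/978 c=-917/652 d=1427/3912
  seg 2: a=0 b=-682/489 c=255/326 d=-379/978
  seg 3: a=-1 b=-971/978 c=-62/163 d=31/489
S(3/2) = 3037/5216

Δ: Δ0=8/3, Δ1=-3/2, Δ2=-1, Δ3=-3/2
row 1: diag=10, rhs=-25; c'=1/5, d'=-5/2
row 2: denom=6−2·1/5=28/5; d'=(3−2·-5/2)/(28/5)=10/7
row 3: denom=6−1·5/28=163/28; d'=(-3−1·10/7)/(163/28)=-124/163
back: M3=-124/163
back: M2=10/7−5/28·-124/163=255/163
back: M1=-5/2−1/5·255/163=-917/326
M: M0=0, M1=-917/326, M2=255/163, M3=-124/163, M4=0
seg 0: a=-5, c=M0/2=0, d=(M1−M0)/(6·3)=-917/5868, b=Δ0−h0·(2M0+M1)/6=7967/1956
seg 1: a=3, c=M1/2=-917/652, d=(M2−M1)/(6·2)=1427/3912, b=Δ1−h1·(2M1+M2)/6=-143/978
seg 2: a=0, c=M2/2=255/326, d=(M3−M2)/(6·1)=-379/978, b=Δ2−h2·(2M2+M3)/6=-682/489
seg 3: a=-1, c=M3/2=-62/163, d=(M4−M3)/(6·2)=31/489, b=Δ3−h3·(2M3+M4)/6=-971/978
t_q=3/2 → seg 0, τ=3/2; S=-5+7967/1956·τ+0·τ²+-917/5868·τ³=3037/5216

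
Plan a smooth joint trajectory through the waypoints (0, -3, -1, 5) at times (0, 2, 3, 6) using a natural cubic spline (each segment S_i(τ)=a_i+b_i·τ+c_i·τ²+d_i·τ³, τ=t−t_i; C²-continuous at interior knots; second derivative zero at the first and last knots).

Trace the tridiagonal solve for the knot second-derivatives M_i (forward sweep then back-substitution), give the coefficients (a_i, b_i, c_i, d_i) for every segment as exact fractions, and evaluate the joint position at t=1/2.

  seg 0: a=0 b=-253/94 c=0 d=14/47
  seg 1: a=-3 b=83/94 c=84/47 d=-63/94
  seg 2: a=-1 b=115/47 c=-21/94 d=7/282
S(1/2) = -123/94

Δ: Δ0=-3/2, Δ1=2, Δ2=2
row 1: diag=6, rhs=21; c'=1/6, d'=7/2
row 2: denom=8−1·1/6=47/6; d'=(0−1·7/2)/(47/6)=-21/47
back: M2=-21/47
back: M1=7/2−1/6·-21/47=168/47
M: M0=0, M1=168/47, M2=-21/47, M3=0
seg 0: a=0, c=M0/2=0, d=(M1−M0)/(6·2)=14/47, b=Δ0−h0·(2M0+M1)/6=-253/94
seg 1: a=-3, c=M1/2=84/47, d=(M2−M1)/(6·1)=-63/94, b=Δ1−h1·(2M1+M2)/6=83/94
seg 2: a=-1, c=M2/2=-21/94, d=(M3−M2)/(6·3)=7/282, b=Δ2−h2·(2M2+M3)/6=115/47
t_q=1/2 → seg 0, τ=1/2; S=0+-253/94·τ+0·τ²+14/47·τ³=-123/94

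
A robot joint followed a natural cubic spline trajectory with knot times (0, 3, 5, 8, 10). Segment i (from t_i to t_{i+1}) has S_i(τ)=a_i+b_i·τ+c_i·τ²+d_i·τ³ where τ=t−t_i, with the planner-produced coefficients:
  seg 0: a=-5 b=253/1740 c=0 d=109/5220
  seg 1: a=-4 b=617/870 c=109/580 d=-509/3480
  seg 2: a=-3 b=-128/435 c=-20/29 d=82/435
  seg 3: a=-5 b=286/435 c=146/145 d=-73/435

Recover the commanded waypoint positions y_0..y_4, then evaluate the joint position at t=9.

y_0 = S_0(0) = a_0 = -5
y_1 = S_1(0) = a_1 = -4
y_2 = S_2(0) = a_2 = -3
y_3 = S_3(0) = a_3 = -5
y_4 = S_3(2) = -1
t_q=9 is in segment 3 (τ=1); S_3(τ)=-508/145

y_0=-5 y_1=-4 y_2=-3 y_3=-5 y_4=-1
S(9) = -508/145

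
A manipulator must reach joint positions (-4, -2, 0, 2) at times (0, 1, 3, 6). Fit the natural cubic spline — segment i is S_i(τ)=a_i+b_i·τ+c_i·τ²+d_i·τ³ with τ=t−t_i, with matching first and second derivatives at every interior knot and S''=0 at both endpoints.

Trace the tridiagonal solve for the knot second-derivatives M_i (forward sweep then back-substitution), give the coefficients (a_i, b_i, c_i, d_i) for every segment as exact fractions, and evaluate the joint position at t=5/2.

  seg 0: a=-4 b=13/6 c=0 d=-1/6
  seg 1: a=-2 b=5/3 c=-1/2 d=1/12
  seg 2: a=0 b=2/3 c=0 d=0
S(5/2) = -11/32

Δ: Δ0=2, Δ1=1, Δ2=2/3
row 1: diag=6, rhs=-6; c'=1/3, d'=-1
row 2: denom=10−2·1/3=28/3; d'=(-2−2·-1)/(28/3)=0
back: M2=0
back: M1=-1−1/3·0=-1
M: M0=0, M1=-1, M2=0, M3=0
seg 0: a=-4, c=M0/2=0, d=(M1−M0)/(6·1)=-1/6, b=Δ0−h0·(2M0+M1)/6=13/6
seg 1: a=-2, c=M1/2=-1/2, d=(M2−M1)/(6·2)=1/12, b=Δ1−h1·(2M1+M2)/6=5/3
seg 2: a=0, c=M2/2=0, d=(M3−M2)/(6·3)=0, b=Δ2−h2·(2M2+M3)/6=2/3
t_q=5/2 → seg 1, τ=3/2; S=-2+5/3·τ+-1/2·τ²+1/12·τ³=-11/32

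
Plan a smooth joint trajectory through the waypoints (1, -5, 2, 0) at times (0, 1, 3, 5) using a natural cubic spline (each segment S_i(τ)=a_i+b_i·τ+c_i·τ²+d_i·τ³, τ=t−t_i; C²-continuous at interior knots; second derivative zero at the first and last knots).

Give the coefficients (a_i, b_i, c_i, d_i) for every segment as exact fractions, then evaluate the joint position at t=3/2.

Δ: Δ0=-6, Δ1=7/2, Δ2=-1
row 1: diag=6, rhs=57; c'=1/3, d'=19/2
row 2: denom=8−2·1/3=22/3; d'=(-27−2·19/2)/(22/3)=-69/11
back: M2=-69/11
back: M1=19/2−1/3·-69/11=255/22
M: M0=0, M1=255/22, M2=-69/11, M3=0
seg 0: a=1, c=M0/2=0, d=(M1−M0)/(6·1)=85/44, b=Δ0−h0·(2M0+M1)/6=-349/44
seg 1: a=-5, c=M1/2=255/44, d=(M2−M1)/(6·2)=-131/88, b=Δ1−h1·(2M1+M2)/6=-47/22
seg 2: a=2, c=M2/2=-69/22, d=(M3−M2)/(6·2)=23/44, b=Δ2−h2·(2M2+M3)/6=35/11
t_q=3/2 → seg 1, τ=1/2; S=-5+-47/22·τ+255/44·τ²+-131/88·τ³=-3383/704

  seg 0: a=1 b=-349/44 c=0 d=85/44
  seg 1: a=-5 b=-47/22 c=255/44 d=-131/88
  seg 2: a=2 b=35/11 c=-69/22 d=23/44
S(3/2) = -3383/704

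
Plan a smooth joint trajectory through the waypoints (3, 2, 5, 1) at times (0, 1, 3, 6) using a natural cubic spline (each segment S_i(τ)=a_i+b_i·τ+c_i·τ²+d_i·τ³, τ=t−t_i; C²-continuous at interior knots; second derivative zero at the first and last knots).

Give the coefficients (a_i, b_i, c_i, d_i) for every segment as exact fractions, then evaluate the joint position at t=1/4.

Δ: Δ0=-1, Δ1=3/2, Δ2=-4/3
row 1: diag=6, rhs=15; c'=1/3, d'=5/2
row 2: denom=10−2·1/3=28/3; d'=(-17−2·5/2)/(28/3)=-33/14
back: M2=-33/14
back: M1=5/2−1/3·-33/14=23/7
M: M0=0, M1=23/7, M2=-33/14, M3=0
seg 0: a=3, c=M0/2=0, d=(M1−M0)/(6·1)=23/42, b=Δ0−h0·(2M0+M1)/6=-65/42
seg 1: a=2, c=M1/2=23/14, d=(M2−M1)/(6·2)=-79/168, b=Δ1−h1·(2M1+M2)/6=2/21
seg 2: a=5, c=M2/2=-33/28, d=(M3−M2)/(6·3)=11/84, b=Δ2−h2·(2M2+M3)/6=43/42
t_q=1/4 → seg 0, τ=1/4; S=3+-65/42·τ+0·τ²+23/42·τ³=2349/896

  seg 0: a=3 b=-65/42 c=0 d=23/42
  seg 1: a=2 b=2/21 c=23/14 d=-79/168
  seg 2: a=5 b=43/42 c=-33/28 d=11/84
S(1/4) = 2349/896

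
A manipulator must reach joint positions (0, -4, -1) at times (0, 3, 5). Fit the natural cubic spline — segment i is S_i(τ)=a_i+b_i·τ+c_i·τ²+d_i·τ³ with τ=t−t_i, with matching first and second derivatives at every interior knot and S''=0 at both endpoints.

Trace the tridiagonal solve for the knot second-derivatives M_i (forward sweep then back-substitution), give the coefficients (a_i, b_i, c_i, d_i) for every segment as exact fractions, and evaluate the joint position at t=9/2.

  seg 0: a=0 b=-131/60 c=0 d=17/180
  seg 1: a=-4 b=11/30 c=17/20 d=-17/120
S(9/2) = -129/64

Δ: Δ0=-4/3, Δ1=3/2
row 1: diag=10, rhs=17; c'=1/5, d'=17/10
back: M1=17/10
M: M0=0, M1=17/10, M2=0
seg 0: a=0, c=M0/2=0, d=(M1−M0)/(6·3)=17/180, b=Δ0−h0·(2M0+M1)/6=-131/60
seg 1: a=-4, c=M1/2=17/20, d=(M2−M1)/(6·2)=-17/120, b=Δ1−h1·(2M1+M2)/6=11/30
t_q=9/2 → seg 1, τ=3/2; S=-4+11/30·τ+17/20·τ²+-17/120·τ³=-129/64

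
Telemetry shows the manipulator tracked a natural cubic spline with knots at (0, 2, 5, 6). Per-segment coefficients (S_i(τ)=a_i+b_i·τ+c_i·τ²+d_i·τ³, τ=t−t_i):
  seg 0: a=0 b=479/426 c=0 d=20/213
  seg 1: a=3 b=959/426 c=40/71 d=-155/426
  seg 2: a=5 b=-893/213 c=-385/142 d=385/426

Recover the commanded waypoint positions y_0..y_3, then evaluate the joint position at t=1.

y_0=0 y_1=3 y_2=5 y_3=-1
S(1) = 173/142

y_0 = S_0(0) = a_0 = 0
y_1 = S_1(0) = a_1 = 3
y_2 = S_2(0) = a_2 = 5
y_3 = S_2(1) = -1
t_q=1 is in segment 0 (τ=1); S_0(τ)=173/142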